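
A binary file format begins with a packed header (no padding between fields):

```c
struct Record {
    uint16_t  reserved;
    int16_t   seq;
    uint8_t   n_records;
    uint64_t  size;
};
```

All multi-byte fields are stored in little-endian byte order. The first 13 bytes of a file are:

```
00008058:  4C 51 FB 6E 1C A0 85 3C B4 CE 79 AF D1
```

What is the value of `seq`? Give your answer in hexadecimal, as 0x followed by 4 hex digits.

0x6EFB

`seq` follows `reserved` (2 bytes), so it starts at byte offset 2 and occupies 2 bytes.
Bytes at offsets 2..3: FB 6E.
Little-endian stores the least-significant byte at the lowest address.
Reassemble most-significant byte first: 6E FB → 0x6EFB.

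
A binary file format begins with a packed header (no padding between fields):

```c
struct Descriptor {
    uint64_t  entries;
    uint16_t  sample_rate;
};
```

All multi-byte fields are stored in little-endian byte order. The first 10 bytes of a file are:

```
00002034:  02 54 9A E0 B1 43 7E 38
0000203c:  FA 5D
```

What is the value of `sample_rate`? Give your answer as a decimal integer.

`sample_rate` follows `entries` (8 bytes), so it starts at byte offset 8 and occupies 2 bytes.
Bytes at offsets 8..9: FA 5D.
Little-endian: lowest address holds the least-significant byte.
Reassemble most-significant byte first: 5D FA → 0x5DFA.
0x5DFA = 24058.

24058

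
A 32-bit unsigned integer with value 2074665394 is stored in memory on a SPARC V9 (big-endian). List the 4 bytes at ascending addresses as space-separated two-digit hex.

2074665394 in hexadecimal, padded to 32 bits, is 0x7BA8E1B2.
Split into bytes (most-significant first): 7B A8 E1 B2.
In big-endian order the high byte comes first in memory.
So the memory order matches the most-significant-first order: 7B A8 E1 B2.

7B A8 E1 B2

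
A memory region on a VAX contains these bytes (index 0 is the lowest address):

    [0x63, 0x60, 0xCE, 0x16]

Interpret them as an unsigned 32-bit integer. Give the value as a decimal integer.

Little-endian: lowest address holds the least-significant byte.
Reassemble most-significant byte first: 16 CE 60 63 → 0x16CE6063.
0x16CE6063 = 382623843.

382623843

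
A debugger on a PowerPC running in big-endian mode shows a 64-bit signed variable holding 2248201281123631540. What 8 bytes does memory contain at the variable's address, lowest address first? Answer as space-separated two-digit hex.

2248201281123631540 in hexadecimal, padded to 64 bits, is 0x1F33372758F3C1B4.
Split into bytes (most-significant first): 1F 33 37 27 58 F3 C1 B4.
Big-endian stores the most-significant byte at the lowest address.
So the memory order matches the most-significant-first order: 1F 33 37 27 58 F3 C1 B4.

1F 33 37 27 58 F3 C1 B4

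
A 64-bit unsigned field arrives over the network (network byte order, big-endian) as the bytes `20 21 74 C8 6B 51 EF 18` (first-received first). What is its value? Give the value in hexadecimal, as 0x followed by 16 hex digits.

0x202174C86B51EF18

In big-endian order the high byte comes first in memory.
The bytes are already most-significant first: 0x202174C86B51EF18.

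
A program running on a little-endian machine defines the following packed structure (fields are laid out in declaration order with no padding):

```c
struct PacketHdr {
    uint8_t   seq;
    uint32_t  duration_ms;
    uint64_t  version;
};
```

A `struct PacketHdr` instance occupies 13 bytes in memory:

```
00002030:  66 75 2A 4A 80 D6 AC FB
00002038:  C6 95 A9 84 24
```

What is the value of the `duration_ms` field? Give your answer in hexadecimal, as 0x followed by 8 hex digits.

`duration_ms` follows `seq` (1 byte), so it starts at byte offset 1 and occupies 4 bytes.
Bytes at offsets 1..4: 75 2A 4A 80.
In little-endian order the low byte comes first in memory.
Reassemble most-significant byte first: 80 4A 2A 75 → 0x804A2A75.

0x804A2A75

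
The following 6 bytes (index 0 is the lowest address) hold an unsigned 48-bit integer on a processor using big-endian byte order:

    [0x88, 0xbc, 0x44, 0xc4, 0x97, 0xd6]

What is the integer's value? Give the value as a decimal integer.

150342188963798

In big-endian order the high byte comes first in memory.
The bytes are already most-significant first: 0x88BC44C497D6.
0x88BC44C497D6 = 150342188963798.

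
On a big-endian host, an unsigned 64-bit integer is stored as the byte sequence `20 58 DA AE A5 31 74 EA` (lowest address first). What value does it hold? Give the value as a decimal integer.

2330853250794878186

Big-endian stores the most-significant byte at the lowest address.
The bytes are already most-significant first: 0x2058DAAEA53174EA.
0x2058DAAEA53174EA = 2330853250794878186.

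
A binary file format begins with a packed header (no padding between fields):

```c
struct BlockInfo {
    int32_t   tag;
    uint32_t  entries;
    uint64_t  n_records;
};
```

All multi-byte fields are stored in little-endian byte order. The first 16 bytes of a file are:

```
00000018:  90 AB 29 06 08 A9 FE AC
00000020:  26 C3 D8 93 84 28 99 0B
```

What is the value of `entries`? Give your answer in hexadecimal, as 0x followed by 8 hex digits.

0xACFEA908

`entries` follows `tag` (4 bytes), so it starts at byte offset 4 and occupies 4 bytes.
Bytes at offsets 4..7: 08 A9 FE AC.
Little-endian: lowest address holds the least-significant byte.
Reassemble most-significant byte first: AC FE A9 08 → 0xACFEA908.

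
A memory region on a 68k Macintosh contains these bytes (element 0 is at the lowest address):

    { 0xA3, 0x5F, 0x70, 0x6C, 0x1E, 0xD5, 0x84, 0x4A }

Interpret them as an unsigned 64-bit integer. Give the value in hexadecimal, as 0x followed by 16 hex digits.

In big-endian order the high byte comes first in memory.
The bytes are already most-significant first: 0xA35F706C1ED5844A.

0xA35F706C1ED5844A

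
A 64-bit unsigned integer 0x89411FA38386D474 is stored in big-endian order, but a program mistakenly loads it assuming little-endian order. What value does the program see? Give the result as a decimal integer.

8418501503397872009

Stored big-endian, the bytes at ascending addresses are 89 41 1F A3 83 86 D4 74.
Read back as little-endian, the first byte is least significant, giving 0x74D48683A31F4189.
0x74D48683A31F4189 = 8418501503397872009.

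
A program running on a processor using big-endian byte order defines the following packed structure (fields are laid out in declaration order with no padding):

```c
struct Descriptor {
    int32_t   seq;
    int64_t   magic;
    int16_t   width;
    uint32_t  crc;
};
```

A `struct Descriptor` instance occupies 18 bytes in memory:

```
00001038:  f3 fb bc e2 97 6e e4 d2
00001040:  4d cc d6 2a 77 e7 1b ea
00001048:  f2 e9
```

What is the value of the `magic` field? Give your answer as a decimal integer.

`magic` follows `seq` (4 bytes), so it starts at byte offset 4 and occupies 8 bytes.
Bytes at offsets 4..11: 97 6E E4 D2 4D CC D6 2A.
Big-endian: lowest address holds the most-significant byte.
The bytes are already most-significant first: 0x976EE4D24DCCD62A.
Top bit is set, so as a signed 64-bit value this is 0x976EE4D24DCCD62A − 2^64 = -7534833534644726230.

-7534833534644726230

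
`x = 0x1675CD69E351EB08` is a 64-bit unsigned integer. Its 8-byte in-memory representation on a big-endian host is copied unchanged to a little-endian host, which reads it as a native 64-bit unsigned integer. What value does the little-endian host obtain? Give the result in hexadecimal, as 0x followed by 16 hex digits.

Stored big-endian, the bytes at ascending addresses are 16 75 CD 69 E3 51 EB 08.
Read back as little-endian, the first byte is least significant, giving 0x08EB51E369CD7516.

0x08EB51E369CD7516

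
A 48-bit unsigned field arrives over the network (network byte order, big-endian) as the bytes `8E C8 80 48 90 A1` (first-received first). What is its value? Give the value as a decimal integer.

156991796842657

In big-endian order the high byte comes first in memory.
The bytes are already most-significant first: 0x8EC8804890A1.
0x8EC8804890A1 = 156991796842657.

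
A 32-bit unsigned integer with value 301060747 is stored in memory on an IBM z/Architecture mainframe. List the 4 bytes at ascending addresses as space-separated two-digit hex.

301060747 in hexadecimal, padded to 32 bits, is 0x11F1D28B.
Split into bytes (most-significant first): 11 F1 D2 8B.
Big-endian stores the most-significant byte at the lowest address.
So the memory order matches the most-significant-first order: 11 F1 D2 8B.

11 F1 D2 8B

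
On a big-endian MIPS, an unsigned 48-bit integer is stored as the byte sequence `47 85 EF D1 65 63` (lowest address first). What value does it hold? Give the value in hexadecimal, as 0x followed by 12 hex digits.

0x4785EFD16563

In big-endian order the high byte comes first in memory.
The bytes are already most-significant first: 0x4785EFD16563.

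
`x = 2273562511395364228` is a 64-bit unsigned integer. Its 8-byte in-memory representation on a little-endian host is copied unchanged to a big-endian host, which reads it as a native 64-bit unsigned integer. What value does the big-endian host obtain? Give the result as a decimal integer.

2273562511395364228 in 64-bit hexadecimal is 0x1F8D510EEA5D9D84.
Stored little-endian, the bytes at ascending addresses are 84 9D 5D EA 0E 51 8D 1F.
Read back as big-endian, the last byte is least significant, giving 0x849D5DEA0E518D1F.
0x849D5DEA0E518D1F = 9555897244194016543.

9555897244194016543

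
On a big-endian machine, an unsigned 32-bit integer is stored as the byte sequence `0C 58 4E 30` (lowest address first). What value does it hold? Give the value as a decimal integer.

207113776

Big-endian stores the most-significant byte at the lowest address.
The bytes are already most-significant first: 0x0C584E30.
0x0C584E30 = 207113776.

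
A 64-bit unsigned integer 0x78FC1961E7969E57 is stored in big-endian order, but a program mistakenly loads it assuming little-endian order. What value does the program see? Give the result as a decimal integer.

Stored big-endian, the bytes at ascending addresses are 78 FC 19 61 E7 96 9E 57.
Read back as little-endian, the first byte is least significant, giving 0x579E96E76119FC78.
0x579E96E76119FC78 = 6313649648130718840.

6313649648130718840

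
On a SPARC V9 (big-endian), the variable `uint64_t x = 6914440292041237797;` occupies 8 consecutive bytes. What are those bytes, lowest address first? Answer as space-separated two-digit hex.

6914440292041237797 in hexadecimal, padded to 64 bits, is 0x5FF506CFB3C42525.
Split into bytes (most-significant first): 5F F5 06 CF B3 C4 25 25.
Big-endian: lowest address holds the most-significant byte.
So the memory order matches the most-significant-first order: 5F F5 06 CF B3 C4 25 25.

5F F5 06 CF B3 C4 25 25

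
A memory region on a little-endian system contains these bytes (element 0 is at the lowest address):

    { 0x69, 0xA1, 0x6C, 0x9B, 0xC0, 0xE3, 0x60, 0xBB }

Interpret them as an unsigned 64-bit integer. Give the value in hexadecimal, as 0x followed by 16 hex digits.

0xBB60E3C09B6CA169

Little-endian stores the least-significant byte at the lowest address.
Reassemble most-significant byte first: BB 60 E3 C0 9B 6C A1 69 → 0xBB60E3C09B6CA169.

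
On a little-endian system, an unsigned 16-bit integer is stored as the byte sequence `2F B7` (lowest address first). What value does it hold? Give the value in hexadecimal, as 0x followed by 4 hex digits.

0xB72F

Little-endian: lowest address holds the least-significant byte.
Reassemble most-significant byte first: B7 2F → 0xB72F.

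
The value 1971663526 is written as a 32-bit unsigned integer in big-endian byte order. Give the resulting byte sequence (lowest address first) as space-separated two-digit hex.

75 85 32 A6

1971663526 in hexadecimal, padded to 32 bits, is 0x758532A6.
Split into bytes (most-significant first): 75 85 32 A6.
In big-endian order the high byte comes first in memory.
So the memory order matches the most-significant-first order: 75 85 32 A6.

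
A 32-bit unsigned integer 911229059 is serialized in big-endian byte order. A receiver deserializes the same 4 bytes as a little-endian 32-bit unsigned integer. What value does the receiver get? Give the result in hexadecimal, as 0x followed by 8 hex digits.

0x83405036

911229059 in 32-bit hexadecimal is 0x36504083.
Stored big-endian, the bytes at ascending addresses are 36 50 40 83.
Read back as little-endian, the first byte is least significant, giving 0x83405036.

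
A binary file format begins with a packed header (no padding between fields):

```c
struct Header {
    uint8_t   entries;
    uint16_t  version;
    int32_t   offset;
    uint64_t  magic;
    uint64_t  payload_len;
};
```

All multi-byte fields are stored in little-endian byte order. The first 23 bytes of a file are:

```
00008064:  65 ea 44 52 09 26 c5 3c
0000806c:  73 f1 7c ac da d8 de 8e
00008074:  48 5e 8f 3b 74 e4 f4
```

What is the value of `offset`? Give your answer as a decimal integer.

-987362990

`offset` follows `entries` (1 B), `version` (2 B), so it starts at offset 1 + 2 = 3 and occupies 4 bytes.
Bytes at offsets 3..6: 52 09 26 C5.
In little-endian order the low byte comes first in memory.
Reassemble most-significant byte first: C5 26 09 52 → 0xC5260952.
Top bit is set, so as a signed 32-bit value this is 0xC5260952 − 2^32 = -987362990.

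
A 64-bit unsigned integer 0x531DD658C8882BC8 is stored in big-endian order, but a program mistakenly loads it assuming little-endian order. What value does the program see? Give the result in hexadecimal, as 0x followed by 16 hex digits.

Stored big-endian, the bytes at ascending addresses are 53 1D D6 58 C8 88 2B C8.
Read back as little-endian, the first byte is least significant, giving 0xC82B88C858D61D53.

0xC82B88C858D61D53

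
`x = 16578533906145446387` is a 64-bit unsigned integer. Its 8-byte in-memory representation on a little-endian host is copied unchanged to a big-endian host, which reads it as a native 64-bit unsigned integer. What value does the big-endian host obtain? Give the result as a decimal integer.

17548717078784512742

16578533906145446387 in 64-bit hexadecimal is 0xE612C8C0349189F3.
Stored little-endian, the bytes at ascending addresses are F3 89 91 34 C0 C8 12 E6.
Read back as big-endian, the last byte is least significant, giving 0xF3899134C0C812E6.
0xF3899134C0C812E6 = 17548717078784512742.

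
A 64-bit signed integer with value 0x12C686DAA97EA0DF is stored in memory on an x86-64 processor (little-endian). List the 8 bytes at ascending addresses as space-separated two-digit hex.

DF A0 7E A9 DA 86 C6 12

Split into bytes (most-significant first): 12 C6 86 DA A9 7E A0 DF.
In little-endian order the low byte comes first in memory.
So at ascending addresses the bytes are DF A0 7E A9 DA 86 C6 12.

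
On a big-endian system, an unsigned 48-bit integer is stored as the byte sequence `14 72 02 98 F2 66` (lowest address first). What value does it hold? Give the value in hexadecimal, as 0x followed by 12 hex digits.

In big-endian order the high byte comes first in memory.
The bytes are already most-significant first: 0x14720298F266.

0x14720298F266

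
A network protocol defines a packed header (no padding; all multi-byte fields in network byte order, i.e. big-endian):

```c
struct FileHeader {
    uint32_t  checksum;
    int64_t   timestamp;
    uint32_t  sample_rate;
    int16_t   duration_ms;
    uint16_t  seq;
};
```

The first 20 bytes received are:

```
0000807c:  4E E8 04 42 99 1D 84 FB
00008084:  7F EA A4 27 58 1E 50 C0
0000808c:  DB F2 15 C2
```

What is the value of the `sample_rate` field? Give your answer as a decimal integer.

1478381760

`sample_rate` follows `checksum` (4 B), `timestamp` (8 B), so it starts at offset 4 + 8 = 12 and occupies 4 bytes.
Bytes at offsets 12..15: 58 1E 50 C0.
In big-endian order the high byte comes first in memory.
The bytes are already most-significant first: 0x581E50C0.
0x581E50C0 = 1478381760.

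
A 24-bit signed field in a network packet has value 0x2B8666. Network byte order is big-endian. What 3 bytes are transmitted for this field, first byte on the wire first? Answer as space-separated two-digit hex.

2B 86 66

Split into bytes (most-significant first): 2B 86 66.
Big-endian stores the most-significant byte at the lowest address.
So the memory order matches the most-significant-first order: 2B 86 66.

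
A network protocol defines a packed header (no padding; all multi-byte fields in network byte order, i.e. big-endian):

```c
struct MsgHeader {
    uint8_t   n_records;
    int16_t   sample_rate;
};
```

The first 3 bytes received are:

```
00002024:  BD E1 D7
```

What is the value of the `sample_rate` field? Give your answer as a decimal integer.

`sample_rate` follows `n_records` (1 byte), so it starts at byte offset 1 and occupies 2 bytes.
Bytes at offsets 1..2: E1 D7.
Big-endian stores the most-significant byte at the lowest address.
The bytes are already most-significant first: 0xE1D7.
Top bit is set, so as a signed 16-bit value this is 0xE1D7 − 2^16 = -7721.

-7721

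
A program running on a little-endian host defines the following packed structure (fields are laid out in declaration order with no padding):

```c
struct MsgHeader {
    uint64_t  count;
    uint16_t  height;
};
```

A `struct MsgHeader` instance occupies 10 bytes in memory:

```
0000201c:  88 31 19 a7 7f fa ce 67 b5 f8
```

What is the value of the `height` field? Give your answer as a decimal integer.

`height` follows `count` (8 bytes), so it starts at byte offset 8 and occupies 2 bytes.
Bytes at offsets 8..9: B5 F8.
Little-endian: lowest address holds the least-significant byte.
Reassemble most-significant byte first: F8 B5 → 0xF8B5.
0xF8B5 = 63669.

63669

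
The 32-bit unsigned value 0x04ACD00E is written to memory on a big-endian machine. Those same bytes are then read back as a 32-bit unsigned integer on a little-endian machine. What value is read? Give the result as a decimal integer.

Stored big-endian, the bytes at ascending addresses are 04 AC D0 0E.
Read back as little-endian, the first byte is least significant, giving 0x0ED0AC04.
0x0ED0AC04 = 248556548.

248556548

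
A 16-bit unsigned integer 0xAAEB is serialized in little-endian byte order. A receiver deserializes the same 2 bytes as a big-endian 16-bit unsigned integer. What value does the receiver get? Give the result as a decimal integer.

60330

Stored little-endian, the bytes at ascending addresses are EB AA.
Read back as big-endian, the last byte is least significant, giving 0xEBAA.
0xEBAA = 60330.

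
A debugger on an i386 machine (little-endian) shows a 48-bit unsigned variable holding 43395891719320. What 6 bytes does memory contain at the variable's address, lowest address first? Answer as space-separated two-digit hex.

43395891719320 in hexadecimal, padded to 48 bits, is 0x2777E4B5EC98.
Split into bytes (most-significant first): 27 77 E4 B5 EC 98.
Little-endian stores the least-significant byte at the lowest address.
So at ascending addresses the bytes are 98 EC B5 E4 77 27.

98 EC B5 E4 77 27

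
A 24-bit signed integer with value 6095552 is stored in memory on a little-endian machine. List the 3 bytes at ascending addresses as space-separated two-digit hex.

C0 02 5D

6095552 in hexadecimal, padded to 24 bits, is 0x5D02C0.
Split into bytes (most-significant first): 5D 02 C0.
Little-endian stores the least-significant byte at the lowest address.
So at ascending addresses the bytes are C0 02 5D.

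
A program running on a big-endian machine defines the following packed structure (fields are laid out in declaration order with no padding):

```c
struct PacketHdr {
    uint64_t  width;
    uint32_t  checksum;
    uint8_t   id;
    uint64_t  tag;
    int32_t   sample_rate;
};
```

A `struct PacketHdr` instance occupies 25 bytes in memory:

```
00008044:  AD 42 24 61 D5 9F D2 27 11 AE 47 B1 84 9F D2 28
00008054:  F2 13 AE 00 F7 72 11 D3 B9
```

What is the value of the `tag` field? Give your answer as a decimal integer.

`tag` follows `width` (8 B), `checksum` (4 B), `id` (1 B), so it starts at offset 8 + 4 + 1 = 13 and occupies 8 bytes.
Bytes at offsets 13..20: 9F D2 28 F2 13 AE 00 F7.
Big-endian stores the most-significant byte at the lowest address.
The bytes are already most-significant first: 0x9FD228F213AE00F7.
0x9FD228F213AE00F7 = 11516312217317146871.

11516312217317146871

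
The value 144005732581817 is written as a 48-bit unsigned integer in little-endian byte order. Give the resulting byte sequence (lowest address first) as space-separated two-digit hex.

B9 41 89 F2 F8 82

144005732581817 in hexadecimal, padded to 48 bits, is 0x82F8F28941B9.
Split into bytes (most-significant first): 82 F8 F2 89 41 B9.
Little-endian stores the least-significant byte at the lowest address.
So at ascending addresses the bytes are B9 41 89 F2 F8 82.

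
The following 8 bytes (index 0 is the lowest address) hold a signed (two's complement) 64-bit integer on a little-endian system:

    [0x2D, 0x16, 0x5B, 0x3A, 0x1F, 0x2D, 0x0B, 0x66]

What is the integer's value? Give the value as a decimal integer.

In little-endian order the low byte comes first in memory.
Reassemble most-significant byte first: 66 0B 2D 1F 3A 5B 16 2D → 0x660B2D1F3A5B162D.
0x660B2D1F3A5B162D = 7353020428758750765.

7353020428758750765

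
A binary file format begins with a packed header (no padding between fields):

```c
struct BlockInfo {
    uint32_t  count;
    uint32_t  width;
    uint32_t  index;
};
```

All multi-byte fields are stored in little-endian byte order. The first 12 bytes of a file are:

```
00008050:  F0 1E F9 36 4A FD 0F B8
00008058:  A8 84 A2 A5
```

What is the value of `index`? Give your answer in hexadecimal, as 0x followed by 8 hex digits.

0xA5A284A8

`index` follows `count` (4 B), `width` (4 B), so it starts at offset 4 + 4 = 8 and occupies 4 bytes.
Bytes at offsets 8..11: A8 84 A2 A5.
In little-endian order the low byte comes first in memory.
Reassemble most-significant byte first: A5 A2 84 A8 → 0xA5A284A8.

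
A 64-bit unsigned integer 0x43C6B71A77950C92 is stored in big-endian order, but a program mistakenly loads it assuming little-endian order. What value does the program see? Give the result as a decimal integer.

10523950768039904835

Stored big-endian, the bytes at ascending addresses are 43 C6 B7 1A 77 95 0C 92.
Read back as little-endian, the first byte is least significant, giving 0x920C95771AB7C643.
0x920C95771AB7C643 = 10523950768039904835.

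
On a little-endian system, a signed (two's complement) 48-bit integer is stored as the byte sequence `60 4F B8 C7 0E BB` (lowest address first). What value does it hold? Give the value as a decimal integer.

-75802822029472

Little-endian stores the least-significant byte at the lowest address.
Reassemble most-significant byte first: BB 0E C7 B8 4F 60 → 0xBB0EC7B84F60.
Top bit is set, so as a signed 48-bit value this is 0xBB0EC7B84F60 − 2^48 = -75802822029472.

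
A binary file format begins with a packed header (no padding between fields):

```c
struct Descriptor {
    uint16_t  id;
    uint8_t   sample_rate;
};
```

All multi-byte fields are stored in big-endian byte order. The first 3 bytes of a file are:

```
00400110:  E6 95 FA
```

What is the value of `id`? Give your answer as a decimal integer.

59029

`id` is the first field, at byte offset 0, occupying 2 bytes.
Bytes at offsets 0..1: E6 95.
In big-endian order the high byte comes first in memory.
The bytes are already most-significant first: 0xE695.
0xE695 = 59029.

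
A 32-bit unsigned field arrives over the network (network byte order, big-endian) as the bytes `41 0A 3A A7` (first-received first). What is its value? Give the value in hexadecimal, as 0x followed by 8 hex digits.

0x410A3AA7

In big-endian order the high byte comes first in memory.
The bytes are already most-significant first: 0x410A3AA7.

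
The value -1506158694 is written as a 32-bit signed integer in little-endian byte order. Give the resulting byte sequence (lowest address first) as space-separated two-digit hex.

Two's complement of -1506158694 in 32 bits: 1506158694 = 0x59C62866; invert → 0xA639D799; add 1 → 0xA639D79A.
Split into bytes (most-significant first): A6 39 D7 9A.
In little-endian order the low byte comes first in memory.
So at ascending addresses the bytes are 9A D7 39 A6.

9A D7 39 A6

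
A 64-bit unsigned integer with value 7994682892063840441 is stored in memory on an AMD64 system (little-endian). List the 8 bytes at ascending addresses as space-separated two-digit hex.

7994682892063840441 in hexadecimal, padded to 64 bits, is 0x6EF2D1BB915B98B9.
Split into bytes (most-significant first): 6E F2 D1 BB 91 5B 98 B9.
Little-endian: lowest address holds the least-significant byte.
So at ascending addresses the bytes are B9 98 5B 91 BB D1 F2 6E.

B9 98 5B 91 BB D1 F2 6E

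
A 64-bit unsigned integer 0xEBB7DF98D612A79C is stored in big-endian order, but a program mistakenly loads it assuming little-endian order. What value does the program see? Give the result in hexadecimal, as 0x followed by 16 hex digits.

0x9CA712D698DFB7EB

Stored big-endian, the bytes at ascending addresses are EB B7 DF 98 D6 12 A7 9C.
Read back as little-endian, the first byte is least significant, giving 0x9CA712D698DFB7EB.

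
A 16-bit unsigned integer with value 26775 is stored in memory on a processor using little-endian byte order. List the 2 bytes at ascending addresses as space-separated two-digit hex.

97 68

26775 in hexadecimal, padded to 16 bits, is 0x6897.
Split into bytes (most-significant first): 68 97.
Little-endian: lowest address holds the least-significant byte.
So at ascending addresses the bytes are 97 68.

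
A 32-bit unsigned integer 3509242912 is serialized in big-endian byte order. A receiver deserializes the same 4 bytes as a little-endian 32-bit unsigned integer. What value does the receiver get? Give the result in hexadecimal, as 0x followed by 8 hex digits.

3509242912 in 32-bit hexadecimal is 0xD12ACC20.
Stored big-endian, the bytes at ascending addresses are D1 2A CC 20.
Read back as little-endian, the first byte is least significant, giving 0x20CC2AD1.

0x20CC2AD1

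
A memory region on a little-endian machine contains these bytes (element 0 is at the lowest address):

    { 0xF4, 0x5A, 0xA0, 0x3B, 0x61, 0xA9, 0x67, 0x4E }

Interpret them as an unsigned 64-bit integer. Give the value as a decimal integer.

5649670492636863220

In little-endian order the low byte comes first in memory.
Reassemble most-significant byte first: 4E 67 A9 61 3B A0 5A F4 → 0x4E67A9613BA05AF4.
0x4E67A9613BA05AF4 = 5649670492636863220.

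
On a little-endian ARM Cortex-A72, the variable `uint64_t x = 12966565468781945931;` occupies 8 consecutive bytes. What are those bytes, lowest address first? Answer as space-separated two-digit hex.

4B 24 98 13 98 7E F2 B3

12966565468781945931 in hexadecimal, padded to 64 bits, is 0xB3F27E981398244B.
Split into bytes (most-significant first): B3 F2 7E 98 13 98 24 4B.
Little-endian stores the least-significant byte at the lowest address.
So at ascending addresses the bytes are 4B 24 98 13 98 7E F2 B3.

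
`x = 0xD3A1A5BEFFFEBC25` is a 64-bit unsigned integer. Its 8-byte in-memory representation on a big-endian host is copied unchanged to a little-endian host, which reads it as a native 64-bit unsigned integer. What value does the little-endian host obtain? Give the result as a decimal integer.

Stored big-endian, the bytes at ascending addresses are D3 A1 A5 BE FF FE BC 25.
Read back as little-endian, the first byte is least significant, giving 0x25BCFEFFBEA5A1D3.
0x25BCFEFFBEA5A1D3 = 2719328649393578451.

2719328649393578451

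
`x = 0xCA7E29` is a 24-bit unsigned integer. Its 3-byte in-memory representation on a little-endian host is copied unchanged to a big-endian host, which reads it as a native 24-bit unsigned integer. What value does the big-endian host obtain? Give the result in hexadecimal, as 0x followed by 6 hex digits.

0x297ECA

Stored little-endian, the bytes at ascending addresses are 29 7E CA.
Read back as big-endian, the last byte is least significant, giving 0x297ECA.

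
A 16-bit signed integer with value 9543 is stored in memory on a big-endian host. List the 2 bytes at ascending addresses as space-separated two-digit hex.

9543 in hexadecimal, padded to 16 bits, is 0x2547.
Split into bytes (most-significant first): 25 47.
In big-endian order the high byte comes first in memory.
So the memory order matches the most-significant-first order: 25 47.

25 47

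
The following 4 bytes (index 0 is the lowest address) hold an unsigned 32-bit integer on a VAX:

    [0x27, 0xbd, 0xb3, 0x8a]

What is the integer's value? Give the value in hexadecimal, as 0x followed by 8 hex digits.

Little-endian: lowest address holds the least-significant byte.
Reassemble most-significant byte first: 8A B3 BD 27 → 0x8AB3BD27.

0x8AB3BD27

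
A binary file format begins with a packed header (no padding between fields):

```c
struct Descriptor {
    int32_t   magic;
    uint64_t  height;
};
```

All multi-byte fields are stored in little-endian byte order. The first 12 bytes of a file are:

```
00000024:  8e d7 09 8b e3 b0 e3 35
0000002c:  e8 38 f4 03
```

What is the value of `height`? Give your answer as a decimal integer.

284915246418866403

`height` follows `magic` (4 bytes), so it starts at byte offset 4 and occupies 8 bytes.
Bytes at offsets 4..11: E3 B0 E3 35 E8 38 F4 03.
In little-endian order the low byte comes first in memory.
Reassemble most-significant byte first: 03 F4 38 E8 35 E3 B0 E3 → 0x03F438E835E3B0E3.
0x03F438E835E3B0E3 = 284915246418866403.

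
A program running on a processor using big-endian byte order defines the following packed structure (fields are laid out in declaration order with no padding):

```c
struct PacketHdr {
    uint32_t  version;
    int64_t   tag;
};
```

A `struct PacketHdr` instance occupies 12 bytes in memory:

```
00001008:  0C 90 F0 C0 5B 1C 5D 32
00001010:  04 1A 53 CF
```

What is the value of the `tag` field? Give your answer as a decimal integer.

6565224826197922767

`tag` follows `version` (4 bytes), so it starts at byte offset 4 and occupies 8 bytes.
Bytes at offsets 4..11: 5B 1C 5D 32 04 1A 53 CF.
Big-endian stores the most-significant byte at the lowest address.
The bytes are already most-significant first: 0x5B1C5D32041A53CF.
0x5B1C5D32041A53CF = 6565224826197922767.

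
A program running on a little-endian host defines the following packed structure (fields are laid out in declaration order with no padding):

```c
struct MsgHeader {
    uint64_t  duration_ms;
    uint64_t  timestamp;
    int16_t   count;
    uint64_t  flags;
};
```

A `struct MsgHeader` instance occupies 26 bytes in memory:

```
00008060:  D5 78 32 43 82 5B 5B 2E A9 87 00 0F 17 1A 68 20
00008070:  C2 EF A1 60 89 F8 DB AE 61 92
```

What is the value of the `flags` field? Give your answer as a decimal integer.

`flags` follows `duration_ms` (8 B), `timestamp` (8 B), `count` (2 B), so it starts at offset 8 + 8 + 2 = 18 and occupies 8 bytes.
Bytes at offsets 18..25: A1 60 89 F8 DB AE 61 92.
Little-endian stores the least-significant byte at the lowest address.
Reassemble most-significant byte first: 92 61 AE DB F8 89 60 A1 → 0x9261AEDBF88960A1.
0x9261AEDBF88960A1 = 10547904062069235873.

10547904062069235873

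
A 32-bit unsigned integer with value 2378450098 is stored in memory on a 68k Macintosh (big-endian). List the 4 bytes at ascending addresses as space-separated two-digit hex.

8D C4 44 B2

2378450098 in hexadecimal, padded to 32 bits, is 0x8DC444B2.
Split into bytes (most-significant first): 8D C4 44 B2.
Big-endian: lowest address holds the most-significant byte.
So the memory order matches the most-significant-first order: 8D C4 44 B2.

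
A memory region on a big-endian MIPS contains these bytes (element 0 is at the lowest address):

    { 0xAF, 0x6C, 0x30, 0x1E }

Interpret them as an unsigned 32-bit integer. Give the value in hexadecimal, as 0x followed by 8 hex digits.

0xAF6C301E

Big-endian stores the most-significant byte at the lowest address.
The bytes are already most-significant first: 0xAF6C301E.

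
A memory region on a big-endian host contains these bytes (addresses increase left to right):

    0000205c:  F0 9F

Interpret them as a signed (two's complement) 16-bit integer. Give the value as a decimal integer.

In big-endian order the high byte comes first in memory.
The bytes are already most-significant first: 0xF09F.
Top bit is set, so as a signed 16-bit value this is 0xF09F − 2^16 = -3937.

-3937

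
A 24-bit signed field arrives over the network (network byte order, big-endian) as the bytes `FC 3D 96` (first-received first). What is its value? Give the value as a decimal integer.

Big-endian: lowest address holds the most-significant byte.
The bytes are already most-significant first: 0xFC3D96.
Top bit is set, so as a signed 24-bit value this is 0xFC3D96 − 2^24 = -246378.

-246378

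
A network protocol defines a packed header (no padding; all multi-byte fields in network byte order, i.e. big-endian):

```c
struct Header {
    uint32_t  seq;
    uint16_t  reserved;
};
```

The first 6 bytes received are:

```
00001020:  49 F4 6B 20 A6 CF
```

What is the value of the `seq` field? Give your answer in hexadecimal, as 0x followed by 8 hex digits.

`seq` is the first field, at byte offset 0, occupying 4 bytes.
Bytes at offsets 0..3: 49 F4 6B 20.
Big-endian: lowest address holds the most-significant byte.
The bytes are already most-significant first: 0x49F46B20.

0x49F46B20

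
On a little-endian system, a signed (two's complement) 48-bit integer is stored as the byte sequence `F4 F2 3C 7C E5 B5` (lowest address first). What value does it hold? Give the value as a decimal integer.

-81477740203276

Little-endian: lowest address holds the least-significant byte.
Reassemble most-significant byte first: B5 E5 7C 3C F2 F4 → 0xB5E57C3CF2F4.
Top bit is set, so as a signed 48-bit value this is 0xB5E57C3CF2F4 − 2^48 = -81477740203276.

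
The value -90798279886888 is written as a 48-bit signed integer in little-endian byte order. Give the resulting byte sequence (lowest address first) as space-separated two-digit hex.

Two's complement of -90798279886888 in 48 bits: 90798279886888 = 0x52949F380828; invert → 0xAD6B60C7F7D7; add 1 → 0xAD6B60C7F7D8.
Split into bytes (most-significant first): AD 6B 60 C7 F7 D8.
Little-endian stores the least-significant byte at the lowest address.
So at ascending addresses the bytes are D8 F7 C7 60 6B AD.

D8 F7 C7 60 6B AD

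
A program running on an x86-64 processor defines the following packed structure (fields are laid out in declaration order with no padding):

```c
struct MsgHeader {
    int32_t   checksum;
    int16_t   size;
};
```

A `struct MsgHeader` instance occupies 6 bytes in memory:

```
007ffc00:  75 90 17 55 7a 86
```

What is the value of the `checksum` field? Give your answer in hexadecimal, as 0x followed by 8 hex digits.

0x55179075

`checksum` is the first field, at byte offset 0, occupying 4 bytes.
Bytes at offsets 0..3: 75 90 17 55.
Little-endian: lowest address holds the least-significant byte.
Reassemble most-significant byte first: 55 17 90 75 → 0x55179075.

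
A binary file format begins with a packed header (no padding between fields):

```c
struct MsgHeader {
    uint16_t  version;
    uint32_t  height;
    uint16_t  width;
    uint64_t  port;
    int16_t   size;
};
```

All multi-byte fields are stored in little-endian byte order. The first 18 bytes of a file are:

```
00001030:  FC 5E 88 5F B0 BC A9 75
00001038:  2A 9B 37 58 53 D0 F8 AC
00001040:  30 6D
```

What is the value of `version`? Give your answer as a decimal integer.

`version` is the first field, at byte offset 0, occupying 2 bytes.
Bytes at offsets 0..1: FC 5E.
In little-endian order the low byte comes first in memory.
Reassemble most-significant byte first: 5E FC → 0x5EFC.
0x5EFC = 24316.

24316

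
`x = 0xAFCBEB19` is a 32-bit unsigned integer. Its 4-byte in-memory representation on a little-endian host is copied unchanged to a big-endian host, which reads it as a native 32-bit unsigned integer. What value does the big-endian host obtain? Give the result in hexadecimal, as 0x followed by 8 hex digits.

Stored little-endian, the bytes at ascending addresses are 19 EB CB AF.
Read back as big-endian, the last byte is least significant, giving 0x19EBCBAF.

0x19EBCBAF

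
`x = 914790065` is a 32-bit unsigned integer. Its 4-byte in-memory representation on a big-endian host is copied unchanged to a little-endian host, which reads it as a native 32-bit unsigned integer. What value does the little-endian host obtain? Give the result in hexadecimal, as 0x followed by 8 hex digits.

0xB1968636

914790065 in 32-bit hexadecimal is 0x368696B1.
Stored big-endian, the bytes at ascending addresses are 36 86 96 B1.
Read back as little-endian, the first byte is least significant, giving 0xB1968636.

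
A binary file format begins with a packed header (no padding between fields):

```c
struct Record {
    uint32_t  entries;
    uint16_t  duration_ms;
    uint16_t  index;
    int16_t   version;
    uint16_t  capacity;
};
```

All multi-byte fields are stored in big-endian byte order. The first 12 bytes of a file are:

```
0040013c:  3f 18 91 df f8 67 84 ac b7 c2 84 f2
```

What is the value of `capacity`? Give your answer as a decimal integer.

`capacity` follows `entries` (4 B), `duration_ms` (2 B), `index` (2 B), `version` (2 B), so it starts at offset 4 + 2 + 2 + 2 = 10 and occupies 2 bytes.
Bytes at offsets 10..11: 84 F2.
Big-endian: lowest address holds the most-significant byte.
The bytes are already most-significant first: 0x84F2.
0x84F2 = 34034.

34034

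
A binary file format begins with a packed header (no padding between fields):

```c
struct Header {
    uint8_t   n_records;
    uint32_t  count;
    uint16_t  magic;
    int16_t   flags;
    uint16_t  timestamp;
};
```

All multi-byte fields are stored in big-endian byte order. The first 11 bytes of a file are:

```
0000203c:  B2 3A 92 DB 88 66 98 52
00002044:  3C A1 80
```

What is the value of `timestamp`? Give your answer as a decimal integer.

41344

`timestamp` follows `n_records` (1 B), `count` (4 B), `magic` (2 B), `flags` (2 B), so it starts at offset 1 + 4 + 2 + 2 = 9 and occupies 2 bytes.
Bytes at offsets 9..10: A1 80.
Big-endian stores the most-significant byte at the lowest address.
The bytes are already most-significant first: 0xA180.
0xA180 = 41344.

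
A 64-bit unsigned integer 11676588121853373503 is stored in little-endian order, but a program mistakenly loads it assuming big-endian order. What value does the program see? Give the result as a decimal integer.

4588214842637355938

11676588121853373503 in 64-bit hexadecimal is 0xA20B9308179DAC3F.
Stored little-endian, the bytes at ascending addresses are 3F AC 9D 17 08 93 0B A2.
Read back as big-endian, the last byte is least significant, giving 0x3FAC9D1708930BA2.
0x3FAC9D1708930BA2 = 4588214842637355938.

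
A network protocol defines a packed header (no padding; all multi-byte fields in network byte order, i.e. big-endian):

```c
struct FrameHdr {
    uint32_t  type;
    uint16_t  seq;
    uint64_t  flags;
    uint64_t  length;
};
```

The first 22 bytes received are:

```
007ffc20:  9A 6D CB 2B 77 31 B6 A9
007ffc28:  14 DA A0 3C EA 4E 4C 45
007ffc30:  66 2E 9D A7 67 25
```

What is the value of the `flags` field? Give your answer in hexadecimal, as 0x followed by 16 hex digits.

`flags` follows `type` (4 B), `seq` (2 B), so it starts at offset 4 + 2 = 6 and occupies 8 bytes.
Bytes at offsets 6..13: B6 A9 14 DA A0 3C EA 4E.
Big-endian: lowest address holds the most-significant byte.
The bytes are already most-significant first: 0xB6A914DAA03CEA4E.

0xB6A914DAA03CEA4E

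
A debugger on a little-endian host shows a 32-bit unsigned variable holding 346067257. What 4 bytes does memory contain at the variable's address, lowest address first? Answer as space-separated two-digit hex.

346067257 in hexadecimal, padded to 32 bits, is 0x14A09139.
Split into bytes (most-significant first): 14 A0 91 39.
Little-endian: lowest address holds the least-significant byte.
So at ascending addresses the bytes are 39 91 A0 14.

39 91 A0 14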